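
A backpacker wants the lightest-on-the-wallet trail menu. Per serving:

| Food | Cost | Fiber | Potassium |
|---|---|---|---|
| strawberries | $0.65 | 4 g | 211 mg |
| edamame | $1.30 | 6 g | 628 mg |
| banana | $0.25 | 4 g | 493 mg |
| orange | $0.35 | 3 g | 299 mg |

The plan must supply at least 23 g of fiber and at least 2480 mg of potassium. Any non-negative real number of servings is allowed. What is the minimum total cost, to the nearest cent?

$1.44

For a min-cost LP with two ≥-constraints, a basic feasible solution has at most two positive variables.
strawberries only: max(23/4, 2480/211) = 11.75 servings → $7.64.
edamame only: max(23/6, 2480/628) = 3.949 servings → $5.13.
banana only: max(23/4, 2480/493) = 5.75 servings → $1.44.
orange only: max(23/3, 2480/299) = 8.294 servings → $2.90.
strawberries + edamame with both targets exact would need a negative amount; discard.
strawberries + banana with both tight: 1.258 servings and 4.492 servings → $1.94.
strawberries + orange with both targets exact would need a negative amount; discard.
edamame + banana with both tight: 3.182 servings and 0.9776 servings → $4.38.
edamame + orange with both targets exact would need a negative amount; discard.
banana + orange with both tight: 1.989 servings and 5.014 servings → $2.25.
The minimum over all feasible corners is $1.44.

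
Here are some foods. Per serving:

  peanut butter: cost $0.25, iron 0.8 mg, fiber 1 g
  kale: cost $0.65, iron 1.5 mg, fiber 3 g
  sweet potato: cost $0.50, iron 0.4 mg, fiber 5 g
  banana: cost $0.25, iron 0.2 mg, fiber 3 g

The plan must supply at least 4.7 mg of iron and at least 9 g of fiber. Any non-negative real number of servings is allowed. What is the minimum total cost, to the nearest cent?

The cheapest plan sits at a corner of the feasible region — with two constraints it uses at most two foods.
peanut butter only: max(4.7/0.8, 9/1) = 9 servings → $2.25.
kale only: max(4.7/1.5, 9/3) = 3.133 servings → $2.04.
sweet potato only: max(4.7/0.4, 9/5) = 11.75 servings → $5.88.
banana only: max(4.7/0.2, 9/3) = 23.5 servings → $5.88.
peanut butter + kale with both tight: 0.6667 servings and 2.778 servings → $1.97.
peanut butter + sweet potato with both tight: 5.528 servings and 0.6944 servings → $1.73.
peanut butter + banana with both tight: 5.591 servings and 1.136 servings → $1.68.
kale + sweet potato: intersection lies outside the first quadrant.
kale + banana: the both-tight solution has a negative serving — not a feasible corner.
sweet potato + banana: the both-tight solution has a negative serving — not a feasible corner.
So the least-cost plan costs $1.68.

$1.68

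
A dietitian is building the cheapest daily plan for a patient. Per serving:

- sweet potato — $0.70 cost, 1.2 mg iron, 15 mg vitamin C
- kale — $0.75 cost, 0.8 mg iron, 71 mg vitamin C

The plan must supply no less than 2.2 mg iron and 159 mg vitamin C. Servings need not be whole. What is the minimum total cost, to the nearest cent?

The cheapest plan sits at a corner of the feasible region — with two constraints it uses at most two foods.
sweet potato only: max(2.2/1.2, 159/15) = 10.6 servings → $7.42.
kale only: max(2.2/0.8, 159/71) = 2.75 servings → $2.06.
sweet potato + kale with both tight: 0.3962 servings and 2.156 servings → $1.89.
The minimum over all feasible corners is $1.89.

$1.89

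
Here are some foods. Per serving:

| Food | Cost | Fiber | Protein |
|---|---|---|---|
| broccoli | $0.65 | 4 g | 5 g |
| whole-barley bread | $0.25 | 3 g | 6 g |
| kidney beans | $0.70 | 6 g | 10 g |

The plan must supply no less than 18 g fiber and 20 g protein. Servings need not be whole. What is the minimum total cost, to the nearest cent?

Check every corner: each single food scaled to meet both minima, and each pair solved so both constraints bind.
broccoli only: max(18/4, 20/5) = 4.5 servings → $2.92.
whole-barley bread only: max(18/3, 20/6) = 6 servings → $1.50.
kidney beans only: max(18/6, 20/10) = 3 servings → $2.10.
broccoli + whole-barley bread: intersection lies outside the first quadrant.
broccoli + kidney beans: intersection lies outside the first quadrant.
whole-barley bread + kidney beans: intersection lies outside the first quadrant.
So the least-cost plan costs $1.50.

$1.50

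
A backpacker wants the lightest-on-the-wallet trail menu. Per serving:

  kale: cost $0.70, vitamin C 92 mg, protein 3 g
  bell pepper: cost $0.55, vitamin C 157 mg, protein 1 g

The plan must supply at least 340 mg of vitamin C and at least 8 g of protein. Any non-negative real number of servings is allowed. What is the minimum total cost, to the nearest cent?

With two linear requirements the optimum uses one or two foods; enumerate the corners.
kale only: max(340/92, 8/3) = 3.696 servings → $2.59.
bell pepper only: max(340/157, 8/1) = 8 servings → $4.40.
kale + bell pepper with both tight: 2.417 servings and 0.7493 servings → $2.10.
So the least-cost plan costs $2.10.

$2.10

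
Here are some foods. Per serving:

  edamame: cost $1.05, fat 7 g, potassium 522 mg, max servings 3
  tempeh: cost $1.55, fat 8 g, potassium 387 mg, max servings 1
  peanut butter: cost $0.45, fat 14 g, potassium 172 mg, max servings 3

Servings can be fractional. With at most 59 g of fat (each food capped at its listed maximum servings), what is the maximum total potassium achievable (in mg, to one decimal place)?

2321.6 mg

Potassium per g fat: edamame 74.57, tempeh 48.38, peanut butter 12.29.
Take 3 servings of edamame: uses 21 g fat, +1566.0 mg potassium (running total 1566.0 mg).
Take 1 serving of tempeh: uses 8 g fat, +387.0 mg potassium (running total 1953.0 mg).
Take 2.143 servings of peanut butter: uses 30 g fat, +368.6 mg potassium (running total 2321.6 mg).
Greedy by best ratio exhausts the fat allowance optimally: 2321.6 mg.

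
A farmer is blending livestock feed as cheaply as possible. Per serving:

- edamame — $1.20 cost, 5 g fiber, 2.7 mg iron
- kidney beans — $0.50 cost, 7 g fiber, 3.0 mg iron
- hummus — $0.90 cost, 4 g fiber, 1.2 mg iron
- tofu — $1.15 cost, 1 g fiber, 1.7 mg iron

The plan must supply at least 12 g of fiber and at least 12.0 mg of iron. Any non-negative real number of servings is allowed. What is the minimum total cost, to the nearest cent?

$2.00

An LP optimum is at a vertex; with two nutrient constraints at most two foods are used. Check each candidate.
edamame only: max(12/5, 12.0/2.7) = 4.444 servings → $5.33.
kidney beans only: max(12/7, 12.0/3.0) = 4 servings → $2.00.
hummus only: max(12/4, 12.0/1.2) = 10 servings → $9.00.
tofu only: max(12/1, 12.0/1.7) = 12 servings → $13.80.
edamame + kidney beans: the both-tight solution has a negative serving — not a feasible corner.
edamame + hummus with both targets exact would need a negative amount; discard.
edamame + tofu with both tight: 1.448 servings and 4.759 servings → $7.21.
kidney beans + hummus: the both-tight solution has a negative serving — not a feasible corner.
kidney beans + tofu with both tight: 0.9438 servings and 5.393 servings → $6.67.
hummus + tofu with both tight: 1.5 servings and 6 servings → $8.25.
So the least-cost plan costs $2.00.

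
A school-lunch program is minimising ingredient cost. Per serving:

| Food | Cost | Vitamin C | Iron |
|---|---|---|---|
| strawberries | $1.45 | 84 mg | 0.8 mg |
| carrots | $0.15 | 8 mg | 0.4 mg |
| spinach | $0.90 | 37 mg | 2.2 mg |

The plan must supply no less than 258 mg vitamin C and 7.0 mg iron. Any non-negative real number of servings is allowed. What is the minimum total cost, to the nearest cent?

$4.62

strawberries only: max(258/84, 7.0/0.8) = 8.75 servings → $12.69.
carrots only: max(258/8, 7.0/0.4) = 32.25 servings → $4.84.
spinach only: max(258/37, 7.0/2.2) = 6.973 servings → $6.28.
strawberries + carrots with both tight: 1.735 servings and 14.03 servings → $4.62.
strawberries + spinach with both tight: 1.988 servings and 2.459 servings → $5.10.
carrots + spinach: intersection lies outside the first quadrant.
Cheapest feasible corner: $4.62.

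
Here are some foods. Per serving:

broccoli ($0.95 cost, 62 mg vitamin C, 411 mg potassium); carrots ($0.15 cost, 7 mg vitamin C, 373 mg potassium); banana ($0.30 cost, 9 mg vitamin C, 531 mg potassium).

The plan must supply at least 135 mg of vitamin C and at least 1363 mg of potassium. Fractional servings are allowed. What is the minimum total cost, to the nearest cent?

$2.13

Minimising a linear cost over {vitamin C ≥ 135, potassium ≥ 1363, servings ≥ 0} — the optimum is at a vertex, using one or two foods.
broccoli only: max(135/62, 1363/411) = 3.316 servings → $3.15.
carrots only: max(135/7, 1363/373) = 19.29 servings → $2.89.
banana only: max(135/9, 1363/531) = 15 servings → $4.50.
broccoli + carrots with both tight: 2.016 servings and 1.433 servings → $2.13.
broccoli + banana with both tight: 2.033 servings and 0.9931 servings → $2.23.
carrots + banana with both targets exact would need a negative amount; discard.
So the least-cost plan costs $2.13.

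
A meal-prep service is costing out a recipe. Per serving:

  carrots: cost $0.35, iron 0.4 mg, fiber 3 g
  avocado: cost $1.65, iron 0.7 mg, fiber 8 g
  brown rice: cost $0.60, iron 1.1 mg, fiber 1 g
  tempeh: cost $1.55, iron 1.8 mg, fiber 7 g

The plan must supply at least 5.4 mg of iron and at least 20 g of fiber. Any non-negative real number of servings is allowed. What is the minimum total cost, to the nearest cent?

Compare the cost at each extreme point of the feasible region.
carrots only: max(5.4/0.4, 20/3) = 13.5 servings → $4.72.
avocado only: max(5.4/0.7, 20/8) = 7.714 servings → $12.73.
brown rice only: max(5.4/1.1, 20/1) = 20 servings → $12.00.
tempeh only: max(5.4/1.8, 20/7) = 3 servings → $4.65.
carrots + avocado: the both-tight solution has a negative serving — not a feasible corner.
carrots + brown rice with both tight: 5.724 servings and 2.828 servings → $3.70.
carrots + tempeh: intersection lies outside the first quadrant.
avocado + brown rice with both tight: 2.049 servings and 3.605 servings → $5.54.
avocado + tempeh with both targets exact would need a negative amount; discard.
brown rice + tempeh with both tight: 0.3051 servings and 2.814 servings → $4.54.
The minimum over all feasible corners is $3.70.

$3.70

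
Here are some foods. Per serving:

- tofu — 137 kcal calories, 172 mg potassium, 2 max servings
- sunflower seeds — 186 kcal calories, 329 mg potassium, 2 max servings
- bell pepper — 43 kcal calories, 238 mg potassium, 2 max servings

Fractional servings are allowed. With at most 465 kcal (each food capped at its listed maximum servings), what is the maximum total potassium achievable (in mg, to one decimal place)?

Potassium per kcal: bell pepper 5.535, sunflower seeds 1.769, tofu 1.255.
Take 2 servings of bell pepper: uses 86 kcal, +476.0 mg potassium (running total 476.0 mg).
Take 2 servings of sunflower seeds: uses 372 kcal, +658.0 mg potassium (running total 1134.0 mg).
Take 0.05109 servings of tofu: uses 7 kcal, +8.8 mg potassium (running total 1142.8 mg).
Greedy by best ratio exhausts the calories allowance optimally: 1142.8 mg.

1142.8 mg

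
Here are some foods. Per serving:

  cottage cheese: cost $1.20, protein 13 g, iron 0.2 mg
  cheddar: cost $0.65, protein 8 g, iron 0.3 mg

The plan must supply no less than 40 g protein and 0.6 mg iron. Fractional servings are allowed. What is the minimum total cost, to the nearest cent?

$3.25

At the optimum either one food covers both requirements or two foods hit both targets exactly; no other combination can be cheaper.
cottage cheese only: max(40/13, 0.6/0.2) = 3.077 servings → $3.69.
cheddar only: max(40/8, 0.6/0.3) = 5 servings → $3.25.
cottage cheese + cheddar: intersection lies outside the first quadrant.
The minimum over all feasible corners is $3.25.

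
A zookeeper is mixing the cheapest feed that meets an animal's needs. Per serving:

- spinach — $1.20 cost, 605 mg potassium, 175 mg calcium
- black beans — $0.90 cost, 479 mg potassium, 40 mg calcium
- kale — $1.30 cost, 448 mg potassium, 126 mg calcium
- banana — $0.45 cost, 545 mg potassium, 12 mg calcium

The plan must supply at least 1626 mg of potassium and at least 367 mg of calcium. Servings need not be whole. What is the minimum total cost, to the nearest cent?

This is a tiny linear program; its minimum lies at a vertex of the feasible set. List the vertices and price them.
spinach only: max(1626/605, 367/175) = 2.688 servings → $3.23.
black beans only: max(1626/479, 367/40) = 9.175 servings → $8.26.
kale only: max(1626/448, 367/126) = 3.629 servings → $4.72.
banana only: max(1626/545, 367/12) = 30.58 servings → $13.76.
spinach + black beans with both tight: 1.857 servings and 1.048 servings → $3.17.
spinach + kale: intersection lies outside the first quadrant.
spinach + banana with both tight: 2.048 servings and 0.7095 servings → $2.78.
black beans + kale with both tight: 0.9535 servings and 2.61 servings → $4.25.
black beans + banana: the both-tight solution has a negative serving — not a feasible corner.
kale + banana with both tight: 2.852 servings and 0.6392 servings → $4.00.
The minimum over all feasible corners is $2.78.

$2.78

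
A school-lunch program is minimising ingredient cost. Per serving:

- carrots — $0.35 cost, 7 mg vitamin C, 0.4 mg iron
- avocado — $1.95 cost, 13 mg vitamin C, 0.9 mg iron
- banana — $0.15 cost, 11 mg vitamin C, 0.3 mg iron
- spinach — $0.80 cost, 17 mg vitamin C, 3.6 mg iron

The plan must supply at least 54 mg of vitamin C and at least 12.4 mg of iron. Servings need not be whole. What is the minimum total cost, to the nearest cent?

Minimising a linear cost over {vitamin C ≥ 54, iron ≥ 12.4, servings ≥ 0} — the optimum is at a vertex, using one or two foods.
carrots only: max(54/7, 12.4/0.4) = 31 servings → $10.85.
avocado only: max(54/13, 12.4/0.9) = 13.78 servings → $26.87.
banana only: max(54/11, 12.4/0.3) = 41.33 servings → $6.20.
spinach only: max(54/17, 12.4/3.6) = 3.444 servings → $2.76.
carrots + avocado: the both-tight solution has a negative serving — not a feasible corner.
carrots + banana: intersection lies outside the first quadrant.
carrots + spinach with both targets exact would need a negative amount; discard.
avocado + banana: the both-tight solution has a negative serving — not a feasible corner.
avocado + spinach: intersection lies outside the first quadrant.
banana + spinach: the both-tight solution has a negative serving — not a feasible corner.
So the least-cost plan costs $2.76.

$2.76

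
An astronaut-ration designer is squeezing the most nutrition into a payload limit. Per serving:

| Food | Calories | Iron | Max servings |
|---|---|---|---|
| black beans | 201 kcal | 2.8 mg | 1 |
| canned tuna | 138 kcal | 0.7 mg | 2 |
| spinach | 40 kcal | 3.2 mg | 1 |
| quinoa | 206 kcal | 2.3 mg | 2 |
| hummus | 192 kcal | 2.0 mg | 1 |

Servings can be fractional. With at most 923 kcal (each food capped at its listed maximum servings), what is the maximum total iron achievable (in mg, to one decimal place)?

Iron per kcal: spinach 0.08, black beans 0.01393, quinoa 0.01117, hummus 0.01042, canned tuna 0.005072.
Take 1 serving of spinach: uses 40 kcal, +3.2 mg iron (running total 3.2 mg).
Take 1 serving of black beans: uses 201 kcal, +2.8 mg iron (running total 6.0 mg).
Take 2 servings of quinoa: uses 412 kcal, +4.6 mg iron (running total 10.6 mg).
Take 1 serving of hummus: uses 192 kcal, +2.0 mg iron (running total 12.6 mg).
Take 0.5652 servings of canned tuna: uses 78 kcal, +0.4 mg iron (running total 13.0 mg).
Greedy by best ratio exhausts the calories allowance optimally: 13.0 mg.

13.0 mg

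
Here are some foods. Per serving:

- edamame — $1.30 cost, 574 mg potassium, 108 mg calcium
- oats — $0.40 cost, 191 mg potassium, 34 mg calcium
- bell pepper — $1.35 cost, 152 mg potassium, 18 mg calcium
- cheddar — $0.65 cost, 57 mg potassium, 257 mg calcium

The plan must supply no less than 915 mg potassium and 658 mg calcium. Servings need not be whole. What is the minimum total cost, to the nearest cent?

$2.98

Check every corner: each single food scaled to meet both minima, and each pair solved so both constraints bind.
edamame only: max(915/574, 658/108) = 6.093 servings → $7.92.
oats only: max(915/191, 658/34) = 19.35 servings → $7.74.
bell pepper only: max(915/152, 658/18) = 36.56 servings → $49.35.
cheddar only: max(915/57, 658/257) = 16.05 servings → $10.43.
edamame + oats: the both-tight solution has a negative serving — not a feasible corner.
edamame + bell pepper: intersection lies outside the first quadrant.
edamame + cheddar with both tight: 1.398 servings and 1.973 servings → $3.10.
oats + bell pepper with both targets exact would need a negative amount; discard.
oats + cheddar with both tight: 4.192 servings and 2.006 servings → $2.98.
bell pepper + cheddar with both tight: 5.196 servings and 2.196 servings → $8.44.
Cheapest feasible corner: $2.98.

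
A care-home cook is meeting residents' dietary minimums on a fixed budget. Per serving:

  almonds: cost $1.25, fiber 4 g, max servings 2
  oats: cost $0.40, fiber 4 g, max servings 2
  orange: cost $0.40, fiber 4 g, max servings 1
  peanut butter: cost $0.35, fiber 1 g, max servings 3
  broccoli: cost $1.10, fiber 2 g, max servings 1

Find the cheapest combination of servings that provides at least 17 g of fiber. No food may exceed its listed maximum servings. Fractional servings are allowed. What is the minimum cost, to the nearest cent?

$2.76

Cost per g of fiber: oats $0.1000, orange $0.1000, almonds $0.3125, peanut butter $0.3500, broccoli $0.5500.
Take 2 servings of oats: +8.0 g fiber for $0.80 (total $0.80, still need 9.0 g).
Take 1 serving of orange: +4.0 g fiber for $0.40 (total $1.20, still need 5.0 g).
Take 1.25 servings of almonds: +5.0 g fiber for $1.56 (total $2.76, still need 0.0 g).
Filling from the cheapest source first is optimal under one linear minimum: $2.76.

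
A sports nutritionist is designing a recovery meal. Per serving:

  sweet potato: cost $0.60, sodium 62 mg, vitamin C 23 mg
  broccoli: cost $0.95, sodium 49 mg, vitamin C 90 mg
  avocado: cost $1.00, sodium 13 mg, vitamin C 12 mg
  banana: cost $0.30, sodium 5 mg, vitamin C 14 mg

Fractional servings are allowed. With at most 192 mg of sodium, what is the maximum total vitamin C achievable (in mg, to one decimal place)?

537.6 mg

Vitamin C per mg sodium: banana 2.8, broccoli 1.837, avocado 0.9231, sweet potato 0.371.
With no serving limits, spend the whole sodium allowance on banana: 192 mg / 5 mg × 14 mg = 537.6 mg.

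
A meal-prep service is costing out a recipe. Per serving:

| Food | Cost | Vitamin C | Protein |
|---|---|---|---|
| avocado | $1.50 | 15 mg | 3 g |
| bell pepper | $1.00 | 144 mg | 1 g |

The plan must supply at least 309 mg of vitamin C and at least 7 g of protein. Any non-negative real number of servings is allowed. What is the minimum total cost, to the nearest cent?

Check every corner: each single food scaled to meet both minima, and each pair solved so both constraints bind.
avocado only: max(309/15, 7/3) = 20.6 servings → $30.90.
bell pepper only: max(309/144, 7/1) = 7 servings → $7.00.
avocado + bell pepper with both tight: 1.676 servings and 1.971 servings → $4.49.
So the least-cost plan costs $4.49.

$4.49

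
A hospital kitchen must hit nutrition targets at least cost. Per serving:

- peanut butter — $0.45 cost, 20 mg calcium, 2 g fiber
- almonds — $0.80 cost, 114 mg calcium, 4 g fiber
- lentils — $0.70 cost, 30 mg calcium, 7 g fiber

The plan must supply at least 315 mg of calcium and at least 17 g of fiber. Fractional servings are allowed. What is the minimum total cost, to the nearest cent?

With two linear requirements the optimum uses one or two foods; enumerate the corners.
peanut butter only: max(315/20, 17/2) = 15.75 servings → $7.09.
almonds only: max(315/114, 17/4) = 4.25 servings → $3.40.
lentils only: max(315/30, 17/7) = 10.5 servings → $7.35.
peanut butter + almonds with both tight: 4.581 servings and 1.959 servings → $3.63.
peanut butter + lentils with both targets exact would need a negative amount; discard.
almonds + lentils with both tight: 2.5 servings and 1 serving → $2.70.
The minimum over all feasible corners is $2.70.

$2.70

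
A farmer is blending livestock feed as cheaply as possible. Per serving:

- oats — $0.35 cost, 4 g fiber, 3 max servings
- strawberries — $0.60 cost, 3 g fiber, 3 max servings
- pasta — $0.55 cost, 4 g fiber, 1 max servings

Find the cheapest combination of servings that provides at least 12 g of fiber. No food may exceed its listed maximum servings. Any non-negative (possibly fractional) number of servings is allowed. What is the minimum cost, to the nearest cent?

Cost per g of fiber: oats $0.0875, pasta $0.1375, strawberries $0.2000.
Take 3 servings of oats: +12.0 g fiber for $1.05 (total $1.05, still need 0.0 g).
Filling from the cheapest source first is optimal under one linear minimum: $1.05.

$1.05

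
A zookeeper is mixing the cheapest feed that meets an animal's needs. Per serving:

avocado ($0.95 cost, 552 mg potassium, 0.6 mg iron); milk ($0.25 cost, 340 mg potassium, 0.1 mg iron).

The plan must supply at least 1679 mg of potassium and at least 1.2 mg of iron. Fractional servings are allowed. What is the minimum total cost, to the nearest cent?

$2.11

A basic optimal solution has at most two foods positive. Try each food alone and each pair with both targets met exactly.
avocado only: max(1679/552, 1.2/0.6) = 3.042 servings → $2.89.
milk only: max(1679/340, 1.2/0.1) = 12 servings → $3.00.
avocado + milk with both tight: 1.614 servings and 2.319 servings → $2.11.
Cheapest feasible corner: $2.11.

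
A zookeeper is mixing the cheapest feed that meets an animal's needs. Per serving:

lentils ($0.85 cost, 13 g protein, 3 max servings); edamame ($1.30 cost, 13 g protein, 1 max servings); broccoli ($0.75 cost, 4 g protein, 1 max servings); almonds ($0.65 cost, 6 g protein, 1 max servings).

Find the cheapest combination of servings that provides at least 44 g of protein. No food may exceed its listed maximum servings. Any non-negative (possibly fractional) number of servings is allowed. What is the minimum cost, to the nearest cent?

$3.05

Cost per g of protein: lentils $0.0654, edamame $0.1000, almonds $0.1083, broccoli $0.1875.
Take 3 servings of lentils: +39.0 g protein for $2.55 (total $2.55, still need 5.0 g).
Take 0.3846 servings of edamame: +5.0 g protein for $0.50 (total $3.05, still need 0.0 g).
Filling from the cheapest source first is optimal under one linear minimum: $3.05.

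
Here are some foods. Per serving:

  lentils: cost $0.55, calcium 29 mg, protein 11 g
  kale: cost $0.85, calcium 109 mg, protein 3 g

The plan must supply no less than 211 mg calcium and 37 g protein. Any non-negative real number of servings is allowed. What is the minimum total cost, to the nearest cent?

With two linear requirements the optimum uses one or two foods; enumerate the corners.
lentils only: max(211/29, 37/11) = 7.276 servings → $4.00.
kale only: max(211/109, 37/3) = 12.33 servings → $10.48.
lentils + kale with both tight: 3.058 servings and 1.122 servings → $2.64.
The minimum over all feasible corners is $2.64.

$2.64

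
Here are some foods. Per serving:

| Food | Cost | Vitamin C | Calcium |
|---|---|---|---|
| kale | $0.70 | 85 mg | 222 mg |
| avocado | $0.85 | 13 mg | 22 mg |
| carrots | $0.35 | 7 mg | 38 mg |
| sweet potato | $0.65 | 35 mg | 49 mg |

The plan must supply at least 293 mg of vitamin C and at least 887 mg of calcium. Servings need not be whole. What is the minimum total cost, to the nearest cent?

Two binding constraints pin down two serving amounts, so the optimal mix uses at most two foods. The candidates are each food alone (scaled to the tighter of vitamin C/calcium) and each pair with both constraints tight.
kale only: max(293/85, 887/222) = 3.995 servings → $2.80.
avocado only: max(293/13, 887/22) = 40.32 servings → $34.27.
carrots only: max(293/7, 887/38) = 41.86 servings → $14.65.
sweet potato only: max(293/35, 887/49) = 18.1 servings → $11.77.
kale + avocado: the both-tight solution has a negative serving — not a feasible corner.
kale + carrots with both tight: 2.939 servings and 6.175 servings → $4.22.
kale + sweet potato with both targets exact would need a negative amount; discard.
avocado + carrots with both tight: 14.49 servings and 14.96 servings → $17.55.
avocado + sweet potato: the both-tight solution has a negative serving — not a feasible corner.
carrots + sweet potato with both tight: 16.91 servings and 4.99 servings → $9.16.
The minimum over all feasible corners is $2.80.

$2.80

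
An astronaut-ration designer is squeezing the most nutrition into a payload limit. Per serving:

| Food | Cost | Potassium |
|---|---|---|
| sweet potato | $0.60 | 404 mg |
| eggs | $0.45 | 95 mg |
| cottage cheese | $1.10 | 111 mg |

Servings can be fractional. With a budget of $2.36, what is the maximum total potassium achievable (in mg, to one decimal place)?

Potassium per dollar: sweet potato 673.3, eggs 211.1, cottage cheese 100.9.
With no serving limits, spend the whole cost allowance on sweet potato: $2.36 / $0.60 × 404 mg = 1589.1 mg.

1589.1 mg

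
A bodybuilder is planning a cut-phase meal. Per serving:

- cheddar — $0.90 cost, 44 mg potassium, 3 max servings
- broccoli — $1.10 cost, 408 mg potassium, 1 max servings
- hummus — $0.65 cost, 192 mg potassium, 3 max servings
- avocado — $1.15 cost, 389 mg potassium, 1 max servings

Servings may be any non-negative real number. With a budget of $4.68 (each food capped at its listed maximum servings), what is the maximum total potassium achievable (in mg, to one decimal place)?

1396.5 mg

Potassium per dollar: broccoli 370.9, avocado 338.3, hummus 295.4, cheddar 48.89.
Take 1 serving of broccoli: spends $1.10, +408.0 mg potassium (running total 408.0 mg).
Take 1 serving of avocado: spends $1.15, +389.0 mg potassium (running total 797.0 mg).
Take 3 servings of hummus: spends $1.95, +576.0 mg potassium (running total 1373.0 mg).
Take 0.5333 servings of cheddar: spends $0.48, +23.5 mg potassium (running total 1396.5 mg).
Greedy by best ratio exhausts the cost allowance optimally: 1396.5 mg.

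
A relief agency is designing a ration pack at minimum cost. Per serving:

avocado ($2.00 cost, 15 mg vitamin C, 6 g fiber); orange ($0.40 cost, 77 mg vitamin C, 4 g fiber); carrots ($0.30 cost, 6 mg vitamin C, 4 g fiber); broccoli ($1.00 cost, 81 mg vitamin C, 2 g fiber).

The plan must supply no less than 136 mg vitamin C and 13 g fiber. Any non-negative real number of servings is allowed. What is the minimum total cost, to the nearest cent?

With two linear requirements the optimum uses one or two foods; enumerate the corners.
avocado only: max(136/15, 13/6) = 9.067 servings → $18.13.
orange only: max(136/77, 13/4) = 3.25 servings → $1.30.
carrots only: max(136/6, 13/4) = 22.67 servings → $6.80.
broccoli only: max(136/81, 13/2) = 6.5 servings → $6.50.
avocado + orange with both tight: 1.137 servings and 1.545 servings → $2.89.
avocado + carrots: intersection lies outside the first quadrant.
avocado + broccoli with both tight: 1.713 servings and 1.362 servings → $4.79.
orange + carrots with both tight: 1.641 servings and 1.609 servings → $1.14.
orange + broccoli: the both-tight solution has a negative serving — not a feasible corner.
carrots + broccoli with both tight: 2.503 servings and 1.494 servings → $2.24.
The minimum over all feasible corners is $1.14.

$1.14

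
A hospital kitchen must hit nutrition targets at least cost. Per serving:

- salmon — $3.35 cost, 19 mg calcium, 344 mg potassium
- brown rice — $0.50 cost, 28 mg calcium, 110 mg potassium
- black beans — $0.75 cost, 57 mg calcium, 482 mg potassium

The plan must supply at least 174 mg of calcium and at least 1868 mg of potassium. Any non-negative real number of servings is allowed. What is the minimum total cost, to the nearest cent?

With two linear requirements the optimum uses one or two foods; enumerate the corners.
salmon only: max(174/19, 1868/344) = 9.158 servings → $30.68.
brown rice only: max(174/28, 1868/110) = 16.98 servings → $8.49.
black beans only: max(174/57, 1868/482) = 3.876 servings → $2.91.
salmon + brown rice with both tight: 4.397 servings and 3.23 servings → $16.35.
salmon + black beans with both tight: 2.163 servings and 2.331 servings → $9.00.
brown rice + black beans: intersection lies outside the first quadrant.
The minimum over all feasible corners is $2.91.

$2.91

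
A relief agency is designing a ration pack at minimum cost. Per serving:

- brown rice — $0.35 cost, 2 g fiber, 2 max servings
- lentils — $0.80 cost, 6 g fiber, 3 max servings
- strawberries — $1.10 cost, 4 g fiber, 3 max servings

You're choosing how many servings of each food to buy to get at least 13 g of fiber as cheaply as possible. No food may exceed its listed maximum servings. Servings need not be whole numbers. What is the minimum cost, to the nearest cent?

$1.73

Cost per g of fiber: lentils $0.1333, brown rice $0.1750, strawberries $0.2750.
Take 2.167 servings of lentils: +13.0 g fiber for $1.73 (total $1.73, still need 0.0 g).
Greedy by cheapest-per-g is optimal for a single linear constraint, so the minimum cost is $1.73.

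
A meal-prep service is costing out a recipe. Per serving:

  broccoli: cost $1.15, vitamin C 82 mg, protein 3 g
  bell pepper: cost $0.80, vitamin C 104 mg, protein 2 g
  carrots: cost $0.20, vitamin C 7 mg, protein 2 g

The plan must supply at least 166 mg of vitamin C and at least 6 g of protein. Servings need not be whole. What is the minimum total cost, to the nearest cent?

$1.50

Check every corner: each single food scaled to meet both minima, and each pair solved so both constraints bind.
broccoli only: max(166/82, 6/3) = 2.024 servings → $2.33.
bell pepper only: max(166/104, 6/2) = 3 servings → $2.40.
carrots only: max(166/7, 6/2) = 23.71 servings → $4.74.
broccoli + bell pepper with both tight: 1.973 servings and 0.04054 servings → $2.30.
broccoli + carrots: the both-tight solution has a negative serving — not a feasible corner.
bell pepper + carrots with both tight: 1.495 servings and 1.505 servings → $1.50.
The minimum over all feasible corners is $1.50.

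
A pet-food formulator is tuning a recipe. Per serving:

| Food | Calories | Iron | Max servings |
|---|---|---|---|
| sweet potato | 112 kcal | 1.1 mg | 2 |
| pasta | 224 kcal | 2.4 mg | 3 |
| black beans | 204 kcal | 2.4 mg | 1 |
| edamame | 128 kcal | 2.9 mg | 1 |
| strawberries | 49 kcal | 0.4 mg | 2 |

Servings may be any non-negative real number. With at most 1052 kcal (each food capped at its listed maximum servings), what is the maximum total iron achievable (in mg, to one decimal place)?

Iron per kcal: edamame 0.02266, black beans 0.01176, pasta 0.01071, sweet potato 0.009821, strawberries 0.008163.
Take 1 serving of edamame: uses 128 kcal, +2.9 mg iron (running total 2.9 mg).
Take 1 serving of black beans: uses 204 kcal, +2.4 mg iron (running total 5.3 mg).
Take 3 servings of pasta: uses 672 kcal, +7.2 mg iron (running total 12.5 mg).
Take 0.4286 servings of sweet potato: uses 48 kcal, +0.5 mg iron (running total 13.0 mg).
Greedy by best ratio exhausts the calories allowance optimally: 13.0 mg.

13.0 mg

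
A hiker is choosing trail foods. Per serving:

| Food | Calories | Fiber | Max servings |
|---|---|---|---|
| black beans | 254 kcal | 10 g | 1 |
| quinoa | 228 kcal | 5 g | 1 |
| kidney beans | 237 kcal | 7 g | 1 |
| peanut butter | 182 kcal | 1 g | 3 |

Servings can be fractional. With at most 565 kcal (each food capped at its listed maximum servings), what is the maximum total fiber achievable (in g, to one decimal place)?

Fiber per kcal: black beans 0.03937, kidney beans 0.02954, quinoa 0.02193, peanut butter 0.005495.
Take 1 serving of black beans: uses 254 kcal, +10.0 g fiber (running total 10.0 g).
Take 1 serving of kidney beans: uses 237 kcal, +7.0 g fiber (running total 17.0 g).
Take 0.3246 servings of quinoa: uses 74 kcal, +1.6 g fiber (running total 18.6 g).
Greedy by best ratio exhausts the calories allowance optimally: 18.6 g.

18.6 g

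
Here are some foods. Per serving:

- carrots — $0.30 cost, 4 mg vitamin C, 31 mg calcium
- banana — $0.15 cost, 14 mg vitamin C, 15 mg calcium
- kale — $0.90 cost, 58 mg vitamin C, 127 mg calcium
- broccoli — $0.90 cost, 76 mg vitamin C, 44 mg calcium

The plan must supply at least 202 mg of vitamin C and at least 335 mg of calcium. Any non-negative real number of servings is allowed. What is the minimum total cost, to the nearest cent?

$2.67

Two binding constraints pin down two serving amounts, so the optimal mix uses at most two foods. The candidates are each food alone (scaled to the tighter of vitamin C/calcium) and each pair with both constraints tight.
carrots only: max(202/4, 335/31) = 50.5 servings → $15.15.
banana only: max(202/14, 335/15) = 22.33 servings → $3.35.
kale only: max(202/58, 335/127) = 3.483 servings → $3.13.
broccoli only: max(202/76, 335/44) = 7.614 servings → $6.85.
carrots + banana with both tight: 4.439 servings and 13.16 servings → $3.31.
carrots + kale: the both-tight solution has a negative serving — not a feasible corner.
carrots + broccoli with both tight: 7.602 servings and 2.258 servings → $4.31.
banana + kale with both tight: 6.855 servings and 1.828 servings → $2.67.
banana + broccoli: intersection lies outside the first quadrant.
kale + broccoli with both tight: 2.334 servings and 0.8766 servings → $2.89.
The minimum over all feasible corners is $2.67.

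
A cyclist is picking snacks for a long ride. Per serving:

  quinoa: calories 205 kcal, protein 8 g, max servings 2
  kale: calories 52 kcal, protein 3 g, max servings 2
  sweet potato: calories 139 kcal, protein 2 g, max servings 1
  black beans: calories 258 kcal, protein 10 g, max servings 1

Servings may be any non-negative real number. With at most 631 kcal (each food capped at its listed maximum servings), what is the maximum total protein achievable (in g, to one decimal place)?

Protein per kcal: kale 0.05769, quinoa 0.03902, black beans 0.03876, sweet potato 0.01439.
Take 2 servings of kale: uses 104 kcal, +6.0 g protein (running total 6.0 g).
Take 2 servings of quinoa: uses 410 kcal, +16.0 g protein (running total 22.0 g).
Take 0.4535 servings of black beans: uses 117 kcal, +4.5 g protein (running total 26.5 g).
Filling greedily by protein-per-kcal is optimal for one linear limit, giving 26.5 g.

26.5 g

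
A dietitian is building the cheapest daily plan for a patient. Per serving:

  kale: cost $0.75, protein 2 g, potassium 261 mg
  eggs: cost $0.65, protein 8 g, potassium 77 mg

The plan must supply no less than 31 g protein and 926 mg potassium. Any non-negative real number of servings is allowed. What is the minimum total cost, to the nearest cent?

$4.04

For a min-cost LP with two ≥-constraints, a basic feasible solution has at most two positive variables.
kale only: max(31/2, 926/261) = 15.5 servings → $11.62.
eggs only: max(31/8, 926/77) = 12.03 servings → $7.82.
kale + eggs with both tight: 2.596 servings and 3.226 servings → $4.04.
The minimum over all feasible corners is $4.04.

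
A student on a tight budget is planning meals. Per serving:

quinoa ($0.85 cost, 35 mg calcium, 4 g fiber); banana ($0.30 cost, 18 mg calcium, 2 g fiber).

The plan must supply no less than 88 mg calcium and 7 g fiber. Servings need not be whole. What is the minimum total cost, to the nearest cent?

$1.47

A basic optimal solution has at most two foods positive. Try each food alone and each pair with both targets met exactly.
quinoa only: max(88/35, 7/4) = 2.514 servings → $2.14.
banana only: max(88/18, 7/2) = 4.889 servings → $1.47.
quinoa + banana with both targets exact would need a negative amount; discard.
Cheapest feasible corner: $1.47.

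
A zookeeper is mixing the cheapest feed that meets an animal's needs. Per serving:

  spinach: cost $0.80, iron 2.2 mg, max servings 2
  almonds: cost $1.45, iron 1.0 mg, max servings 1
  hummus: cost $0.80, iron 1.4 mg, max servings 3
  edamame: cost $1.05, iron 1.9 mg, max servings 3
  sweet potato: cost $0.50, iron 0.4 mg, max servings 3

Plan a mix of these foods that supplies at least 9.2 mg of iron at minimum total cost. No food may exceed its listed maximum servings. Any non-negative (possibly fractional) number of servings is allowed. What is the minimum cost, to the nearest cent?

Cost per mg of iron: spinach $0.3636, edamame $0.5526, hummus $0.5714, sweet potato $1.2500, almonds $1.4500.
Take 2 servings of spinach: +4.4 mg iron for $1.60 (total $1.60, still need 4.8 mg).
Take 2.526 servings of edamame: +4.8 mg iron for $2.65 (total $4.25, still need 0.0 mg).
Greedy by cheapest-per-mg is optimal for a single linear constraint, so the minimum cost is $4.25.

$4.25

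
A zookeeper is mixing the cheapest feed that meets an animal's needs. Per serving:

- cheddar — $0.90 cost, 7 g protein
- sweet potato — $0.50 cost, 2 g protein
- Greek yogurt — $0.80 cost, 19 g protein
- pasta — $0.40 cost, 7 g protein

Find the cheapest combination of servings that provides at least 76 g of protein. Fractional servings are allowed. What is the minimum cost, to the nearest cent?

$3.20

Cost per g of protein: Greek yogurt $0.0421, pasta $0.0571, cheddar $0.1286, sweet potato $0.2500.
With no serving limits, use only Greek yogurt: 76 g / 19 g = 4 servings × $0.80 = $3.20.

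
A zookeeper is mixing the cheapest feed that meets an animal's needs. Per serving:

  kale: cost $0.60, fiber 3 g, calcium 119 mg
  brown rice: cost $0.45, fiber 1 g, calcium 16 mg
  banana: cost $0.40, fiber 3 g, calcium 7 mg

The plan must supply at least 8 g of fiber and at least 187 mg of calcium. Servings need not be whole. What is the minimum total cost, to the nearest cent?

kale only: max(8/3, 187/119) = 2.667 servings → $1.60.
brown rice only: max(8/1, 187/16) = 11.69 servings → $5.26.
banana only: max(8/3, 187/7) = 26.71 servings → $10.69.
kale + brown rice with both tight: 0.831 servings and 5.507 servings → $2.98.
kale + banana with both tight: 1.503 servings and 1.164 servings → $1.37.
brown rice + banana: intersection lies outside the first quadrant.
Cheapest feasible corner: $1.37.

$1.37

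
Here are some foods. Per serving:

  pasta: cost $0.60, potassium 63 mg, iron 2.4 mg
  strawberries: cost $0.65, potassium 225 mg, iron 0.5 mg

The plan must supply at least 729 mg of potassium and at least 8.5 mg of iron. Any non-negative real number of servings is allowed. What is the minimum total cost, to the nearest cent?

This is a tiny linear program; its minimum lies at a vertex of the feasible set. List the vertices and price them.
pasta only: max(729/63, 8.5/2.4) = 11.57 servings → $6.94.
strawberries only: max(729/225, 8.5/0.5) = 17 servings → $11.05.
pasta + strawberries with both tight: 3.044 servings and 2.388 servings → $3.38.
The minimum over all feasible corners is $3.38.

$3.38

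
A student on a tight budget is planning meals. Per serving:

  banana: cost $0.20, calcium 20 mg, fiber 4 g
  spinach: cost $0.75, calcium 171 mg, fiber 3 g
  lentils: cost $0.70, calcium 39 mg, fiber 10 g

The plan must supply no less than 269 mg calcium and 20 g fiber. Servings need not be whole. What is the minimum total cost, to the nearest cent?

$1.65

An LP optimum is at a vertex; with two nutrient constraints at most two foods are used. Check each candidate.
banana only: max(269/20, 20/4) = 13.45 servings → $2.69.
spinach only: max(269/171, 20/3) = 6.667 servings → $5.00.
lentils only: max(269/39, 20/10) = 6.897 servings → $4.83.
banana + spinach with both tight: 4.188 servings and 1.083 servings → $1.65.
banana + lentils: intersection lies outside the first quadrant.
spinach + lentils with both tight: 1.199 servings and 1.64 servings → $2.05.
Cheapest feasible corner: $1.65.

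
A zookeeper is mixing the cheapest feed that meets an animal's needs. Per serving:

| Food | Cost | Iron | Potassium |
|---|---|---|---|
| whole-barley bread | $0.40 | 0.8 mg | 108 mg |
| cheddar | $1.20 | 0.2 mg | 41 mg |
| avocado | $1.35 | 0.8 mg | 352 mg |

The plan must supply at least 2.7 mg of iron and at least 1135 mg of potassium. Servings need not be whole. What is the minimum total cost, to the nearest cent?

$4.20

The cheapest plan sits at a corner of the feasible region — with two constraints it uses at most two foods.
whole-barley bread only: max(2.7/0.8, 1135/108) = 10.51 servings → $4.20.
cheddar only: max(2.7/0.2, 1135/41) = 27.68 servings → $33.22.
avocado only: max(2.7/0.8, 1135/352) = 3.375 servings → $4.56.
whole-barley bread + cheddar: the both-tight solution has a negative serving — not a feasible corner.
whole-barley bread + avocado with both tight: 0.2172 servings and 3.158 servings → $4.35.
cheddar + avocado with both tight: 1.128 servings and 3.093 servings → $5.53.
The minimum over all feasible corners is $4.20.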